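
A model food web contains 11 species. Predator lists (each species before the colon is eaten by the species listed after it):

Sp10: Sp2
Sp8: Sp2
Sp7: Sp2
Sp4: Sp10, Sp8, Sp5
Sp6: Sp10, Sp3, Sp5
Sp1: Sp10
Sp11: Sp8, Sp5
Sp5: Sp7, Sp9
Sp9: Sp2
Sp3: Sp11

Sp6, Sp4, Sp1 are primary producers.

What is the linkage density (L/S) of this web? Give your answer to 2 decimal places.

L/S = 1.45

There are L = 16 links among S = 11 species.
L/S = 16/11 = 1.4545 ≈ 1.45.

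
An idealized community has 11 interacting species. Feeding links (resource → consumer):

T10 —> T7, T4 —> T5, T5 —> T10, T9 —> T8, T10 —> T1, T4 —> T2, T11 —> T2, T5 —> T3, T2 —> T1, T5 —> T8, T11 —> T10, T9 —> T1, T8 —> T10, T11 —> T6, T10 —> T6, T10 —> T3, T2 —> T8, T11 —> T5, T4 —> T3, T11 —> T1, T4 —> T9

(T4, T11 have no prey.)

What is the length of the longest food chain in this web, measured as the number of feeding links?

4 links

One longest chain: T4 → T2 → T8 → T10 → T3.
It has 5 species and 4 links.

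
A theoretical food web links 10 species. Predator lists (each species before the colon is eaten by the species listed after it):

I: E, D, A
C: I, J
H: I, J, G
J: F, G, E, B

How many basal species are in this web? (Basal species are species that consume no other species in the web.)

Basal species (no prey listed): C, H.
Count: 2.

2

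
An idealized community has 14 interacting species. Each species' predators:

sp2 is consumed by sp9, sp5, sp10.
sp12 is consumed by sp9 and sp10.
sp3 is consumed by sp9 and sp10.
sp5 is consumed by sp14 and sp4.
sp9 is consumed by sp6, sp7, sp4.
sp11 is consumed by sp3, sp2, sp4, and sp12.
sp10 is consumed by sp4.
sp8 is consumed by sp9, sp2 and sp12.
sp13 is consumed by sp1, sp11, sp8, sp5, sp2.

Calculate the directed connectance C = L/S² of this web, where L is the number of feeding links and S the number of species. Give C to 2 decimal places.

C = 0.13

The web has S = 14 species and L = 25 feeding links.
C = L / S² = 25 / 196 = 0.1276 ≈ 0.13.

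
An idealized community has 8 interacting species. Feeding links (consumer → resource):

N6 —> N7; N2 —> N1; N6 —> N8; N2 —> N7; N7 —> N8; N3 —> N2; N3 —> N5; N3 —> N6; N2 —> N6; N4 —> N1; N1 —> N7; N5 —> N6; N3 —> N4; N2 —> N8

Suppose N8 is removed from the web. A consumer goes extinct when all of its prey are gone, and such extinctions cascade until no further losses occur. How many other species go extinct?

Remove N8.
Round 1: N7 (all prey gone) → extinct.
Round 2: N6 (all prey gone), N1 (all prey gone) → extinct.
Round 3: N2 (all prey gone), N4 (all prey gone), N5 (all prey gone) → extinct.
Round 4: N3 (all prey gone) → extinct.
No further losses. Total secondary extinctions: 7.

7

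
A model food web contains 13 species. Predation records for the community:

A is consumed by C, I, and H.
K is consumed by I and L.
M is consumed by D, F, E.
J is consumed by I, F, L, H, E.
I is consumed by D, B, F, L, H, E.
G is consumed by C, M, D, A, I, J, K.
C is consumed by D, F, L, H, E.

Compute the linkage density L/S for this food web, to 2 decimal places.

L/S = 2.38

There are L = 31 links among S = 13 species.
L/S = 31/13 = 2.3846 ≈ 2.38.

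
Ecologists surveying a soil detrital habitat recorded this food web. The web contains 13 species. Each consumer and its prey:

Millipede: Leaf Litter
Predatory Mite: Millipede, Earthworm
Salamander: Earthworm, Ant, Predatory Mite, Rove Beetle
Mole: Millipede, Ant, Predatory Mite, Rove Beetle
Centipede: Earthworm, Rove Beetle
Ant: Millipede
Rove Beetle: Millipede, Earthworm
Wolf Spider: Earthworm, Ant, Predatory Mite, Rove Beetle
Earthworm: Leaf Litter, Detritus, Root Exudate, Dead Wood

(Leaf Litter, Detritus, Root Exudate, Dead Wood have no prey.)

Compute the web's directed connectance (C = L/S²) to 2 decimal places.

The web has S = 13 species and L = 24 feeding links.
C = L / S² = 24 / 169 = 0.1420 ≈ 0.14.

C = 0.14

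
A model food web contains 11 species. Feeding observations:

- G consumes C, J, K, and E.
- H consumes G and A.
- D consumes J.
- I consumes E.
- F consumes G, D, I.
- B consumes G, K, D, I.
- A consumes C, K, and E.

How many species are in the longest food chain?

3 species

One longest chain: J → D → F.
It has 3 species and 2 links.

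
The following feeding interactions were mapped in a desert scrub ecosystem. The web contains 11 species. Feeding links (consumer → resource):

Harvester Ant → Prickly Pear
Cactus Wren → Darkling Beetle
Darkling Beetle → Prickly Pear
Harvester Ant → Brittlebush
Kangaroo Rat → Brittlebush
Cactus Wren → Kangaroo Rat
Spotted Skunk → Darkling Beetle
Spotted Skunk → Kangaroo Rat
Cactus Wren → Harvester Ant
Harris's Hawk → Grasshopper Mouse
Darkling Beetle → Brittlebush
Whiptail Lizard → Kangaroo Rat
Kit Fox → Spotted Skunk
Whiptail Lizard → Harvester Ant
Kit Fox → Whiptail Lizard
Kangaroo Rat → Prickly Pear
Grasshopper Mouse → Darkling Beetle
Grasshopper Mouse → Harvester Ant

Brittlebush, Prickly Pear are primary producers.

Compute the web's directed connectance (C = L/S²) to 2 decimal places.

C = 0.15

The web has S = 11 species and L = 18 feeding links.
C = L / S² = 18 / 121 = 0.1488 ≈ 0.15.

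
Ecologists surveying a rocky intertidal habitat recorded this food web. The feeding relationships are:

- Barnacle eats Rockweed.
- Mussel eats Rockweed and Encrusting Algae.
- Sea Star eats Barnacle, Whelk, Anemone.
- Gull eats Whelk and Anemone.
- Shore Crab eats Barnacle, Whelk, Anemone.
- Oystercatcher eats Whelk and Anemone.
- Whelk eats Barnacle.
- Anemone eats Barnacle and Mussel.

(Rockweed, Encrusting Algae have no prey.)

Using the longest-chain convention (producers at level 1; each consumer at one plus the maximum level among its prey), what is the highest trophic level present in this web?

4

Producers (level 1): Rockweed, Encrusting Algae.
Rockweed → Mussel → Anemone → Sea Star gives Sea Star level 4.
No species has a prey at level 4, so no species reaches level 5.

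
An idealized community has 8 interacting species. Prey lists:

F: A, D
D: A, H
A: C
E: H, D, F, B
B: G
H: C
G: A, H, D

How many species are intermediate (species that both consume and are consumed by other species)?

Intermediate species (has both prey and predators): A, H, D, F, G, B.
Count: 6.

6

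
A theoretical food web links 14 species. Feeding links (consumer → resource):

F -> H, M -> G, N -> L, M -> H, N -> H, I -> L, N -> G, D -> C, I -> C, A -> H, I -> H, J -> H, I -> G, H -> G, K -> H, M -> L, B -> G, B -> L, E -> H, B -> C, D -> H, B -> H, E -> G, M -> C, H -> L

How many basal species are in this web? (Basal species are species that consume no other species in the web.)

Basal species (no prey listed): C, L, G.
Count: 3.

3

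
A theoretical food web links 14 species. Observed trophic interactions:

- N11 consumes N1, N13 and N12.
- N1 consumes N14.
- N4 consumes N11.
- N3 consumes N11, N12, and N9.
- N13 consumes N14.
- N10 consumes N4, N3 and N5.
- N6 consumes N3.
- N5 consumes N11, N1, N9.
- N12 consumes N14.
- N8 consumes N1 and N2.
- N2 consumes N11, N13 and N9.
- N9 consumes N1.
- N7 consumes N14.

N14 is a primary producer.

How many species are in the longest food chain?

One longest chain: N14 → N1 → N11 → N2 → N8.
It has 5 species and 4 links.

5 species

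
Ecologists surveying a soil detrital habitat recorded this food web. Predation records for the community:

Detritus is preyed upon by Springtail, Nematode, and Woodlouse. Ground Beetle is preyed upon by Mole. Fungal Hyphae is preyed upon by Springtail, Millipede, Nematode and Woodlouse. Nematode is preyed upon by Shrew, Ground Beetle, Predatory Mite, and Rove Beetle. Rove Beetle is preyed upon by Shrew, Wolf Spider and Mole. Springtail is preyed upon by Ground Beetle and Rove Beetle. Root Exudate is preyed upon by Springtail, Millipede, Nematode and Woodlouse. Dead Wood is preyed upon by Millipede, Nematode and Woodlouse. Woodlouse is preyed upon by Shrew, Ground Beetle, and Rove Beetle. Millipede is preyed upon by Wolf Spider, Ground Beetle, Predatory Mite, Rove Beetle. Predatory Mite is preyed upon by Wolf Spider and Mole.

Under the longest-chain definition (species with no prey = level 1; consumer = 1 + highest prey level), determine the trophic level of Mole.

Trophic level 4

Dead Wood has no prey (basal) → level 1.
Nematode eats Dead Wood (level 1); other prey at levels: Root Exudate 1, Detritus 1, Fungal Hyphae 1 → level 2.
Predatory Mite eats Nematode (level 2); other prey at levels: Millipede 2 → level 3.
Mole eats Predatory Mite (level 3); other prey at levels: Ground Beetle 3, Rove Beetle 3 → level 4.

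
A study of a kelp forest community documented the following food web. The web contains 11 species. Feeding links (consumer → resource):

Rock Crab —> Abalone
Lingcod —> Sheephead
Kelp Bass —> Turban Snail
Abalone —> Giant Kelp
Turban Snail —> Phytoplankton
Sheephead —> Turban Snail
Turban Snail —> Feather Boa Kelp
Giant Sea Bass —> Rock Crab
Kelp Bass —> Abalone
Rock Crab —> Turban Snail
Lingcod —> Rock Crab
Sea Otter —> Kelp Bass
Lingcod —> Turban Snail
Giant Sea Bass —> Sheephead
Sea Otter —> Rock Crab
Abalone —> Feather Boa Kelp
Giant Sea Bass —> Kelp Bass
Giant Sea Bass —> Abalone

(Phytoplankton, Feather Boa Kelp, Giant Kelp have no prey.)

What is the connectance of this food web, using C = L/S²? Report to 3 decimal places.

The web has S = 11 species and L = 18 feeding links.
C = L / S² = 18 / 121 = 0.1488 ≈ 0.149.

C = 0.149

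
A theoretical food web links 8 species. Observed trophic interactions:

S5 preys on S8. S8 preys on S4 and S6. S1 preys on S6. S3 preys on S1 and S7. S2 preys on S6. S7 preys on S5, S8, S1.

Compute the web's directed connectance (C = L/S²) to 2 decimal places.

The web has S = 8 species and L = 10 feeding links.
C = L / S² = 10 / 64 = 0.1562 ≈ 0.16.

C = 0.16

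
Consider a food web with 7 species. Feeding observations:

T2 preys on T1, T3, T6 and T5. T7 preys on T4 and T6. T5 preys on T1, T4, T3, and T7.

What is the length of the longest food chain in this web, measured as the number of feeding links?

One longest chain: T6 → T7 → T5 → T2.
It has 4 species and 3 links.

3 links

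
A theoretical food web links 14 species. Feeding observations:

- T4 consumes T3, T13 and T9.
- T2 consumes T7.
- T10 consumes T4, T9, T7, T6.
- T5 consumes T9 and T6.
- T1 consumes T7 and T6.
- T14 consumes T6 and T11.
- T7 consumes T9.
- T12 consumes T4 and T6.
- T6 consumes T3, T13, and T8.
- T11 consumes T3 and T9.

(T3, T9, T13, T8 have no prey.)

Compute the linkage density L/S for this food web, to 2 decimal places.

There are L = 22 links among S = 14 species.
L/S = 22/14 = 1.5714 ≈ 1.57.

L/S = 1.57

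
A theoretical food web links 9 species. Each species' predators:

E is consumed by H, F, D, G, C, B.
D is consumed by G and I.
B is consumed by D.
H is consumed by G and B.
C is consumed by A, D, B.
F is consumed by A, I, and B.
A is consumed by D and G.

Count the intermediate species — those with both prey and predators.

6

Intermediate species (has both prey and predators): H, C, F, B, A, D.
Count: 6.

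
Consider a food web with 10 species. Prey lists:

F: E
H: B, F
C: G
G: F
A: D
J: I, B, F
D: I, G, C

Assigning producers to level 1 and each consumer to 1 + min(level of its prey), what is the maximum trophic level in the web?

Producers (level 1): I, E, B.
Following each consumer down to its lowest-level prey: E → F → G → C (levels 1 through 4).
All prey of C (G 3) are at level 3 or above, so C is at level 1 + 3 = 4.
Every consumer has at least one prey at level 3 or below, so none exceeds level 4.

4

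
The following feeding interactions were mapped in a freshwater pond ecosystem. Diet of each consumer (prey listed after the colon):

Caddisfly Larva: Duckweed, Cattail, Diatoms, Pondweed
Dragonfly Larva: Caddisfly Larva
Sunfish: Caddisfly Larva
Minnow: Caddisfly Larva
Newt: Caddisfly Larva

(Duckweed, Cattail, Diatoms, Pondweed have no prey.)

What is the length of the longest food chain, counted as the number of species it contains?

One longest chain: Duckweed → Caddisfly Larva → Minnow.
It has 3 species and 2 links.

3 species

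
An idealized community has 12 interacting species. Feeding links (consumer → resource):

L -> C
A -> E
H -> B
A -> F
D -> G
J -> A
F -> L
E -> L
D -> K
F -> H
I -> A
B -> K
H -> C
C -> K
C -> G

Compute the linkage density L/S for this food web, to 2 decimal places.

L/S = 1.25

There are L = 15 links among S = 12 species.
L/S = 15/12 = 1.2500 ≈ 1.25.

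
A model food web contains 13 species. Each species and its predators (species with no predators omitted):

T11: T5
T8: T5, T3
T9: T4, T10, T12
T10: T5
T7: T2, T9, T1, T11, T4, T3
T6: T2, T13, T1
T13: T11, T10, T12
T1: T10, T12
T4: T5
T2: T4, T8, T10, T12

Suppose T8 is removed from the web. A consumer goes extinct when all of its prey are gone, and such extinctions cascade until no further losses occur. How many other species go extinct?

Remove T8.
Every predator of it retains at least one other prey: T5 still has T11, T4, T10; T3 still has T7.
No consumer loses all prey, so no secondary extinctions occur.

0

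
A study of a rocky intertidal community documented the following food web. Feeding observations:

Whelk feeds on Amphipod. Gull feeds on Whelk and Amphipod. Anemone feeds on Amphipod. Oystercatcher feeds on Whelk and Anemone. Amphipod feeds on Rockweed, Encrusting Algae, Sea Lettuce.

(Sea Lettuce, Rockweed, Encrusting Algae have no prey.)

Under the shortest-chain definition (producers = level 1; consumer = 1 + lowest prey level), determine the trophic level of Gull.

Sea Lettuce is a producer → level 1.
Amphipod eats Sea Lettuce → level 2.
Gull eats Amphipod → level 3.
No prey of Gull is below level 2, so 3 is the minimum.

Trophic level 3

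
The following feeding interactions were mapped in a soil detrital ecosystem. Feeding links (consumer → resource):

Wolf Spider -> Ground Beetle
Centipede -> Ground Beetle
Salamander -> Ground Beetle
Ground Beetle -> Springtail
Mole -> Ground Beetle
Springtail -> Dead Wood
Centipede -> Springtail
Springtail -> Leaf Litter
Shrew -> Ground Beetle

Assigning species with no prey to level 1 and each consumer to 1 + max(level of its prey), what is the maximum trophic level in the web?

Basal resources (level 1): Dead Wood, Leaf Litter.
Dead Wood → Springtail → Ground Beetle → Salamander gives Salamander level 4.
No species has a prey at level 4, so no species reaches level 5.

4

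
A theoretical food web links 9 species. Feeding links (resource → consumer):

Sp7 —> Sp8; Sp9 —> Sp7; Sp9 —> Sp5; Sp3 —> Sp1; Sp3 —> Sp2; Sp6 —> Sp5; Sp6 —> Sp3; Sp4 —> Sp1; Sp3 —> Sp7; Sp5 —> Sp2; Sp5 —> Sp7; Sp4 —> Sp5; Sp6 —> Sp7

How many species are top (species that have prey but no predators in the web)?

Top species (has prey, but nothing eats it): Sp2, Sp1, Sp8.
Count: 3.

3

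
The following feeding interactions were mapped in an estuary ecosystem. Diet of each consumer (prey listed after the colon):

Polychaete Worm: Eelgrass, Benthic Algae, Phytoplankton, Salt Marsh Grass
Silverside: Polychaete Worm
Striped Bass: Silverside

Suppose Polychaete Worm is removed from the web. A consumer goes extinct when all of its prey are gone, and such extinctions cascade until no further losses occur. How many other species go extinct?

2

Remove Polychaete Worm.
Round 1: Silverside (all prey gone) → extinct.
Round 2: Striped Bass (all prey gone) → extinct.
No further losses. Total secondary extinctions: 2.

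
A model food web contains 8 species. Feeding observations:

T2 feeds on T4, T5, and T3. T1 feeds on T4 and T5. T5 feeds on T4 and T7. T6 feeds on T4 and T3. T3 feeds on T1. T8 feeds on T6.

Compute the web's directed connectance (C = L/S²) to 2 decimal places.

The web has S = 8 species and L = 11 feeding links.
C = L / S² = 11 / 64 = 0.1719 ≈ 0.17.

C = 0.17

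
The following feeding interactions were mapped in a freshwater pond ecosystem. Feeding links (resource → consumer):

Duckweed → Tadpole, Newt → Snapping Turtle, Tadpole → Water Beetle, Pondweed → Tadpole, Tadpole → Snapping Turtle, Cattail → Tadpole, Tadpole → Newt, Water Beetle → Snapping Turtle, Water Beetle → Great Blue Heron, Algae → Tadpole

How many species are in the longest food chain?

One longest chain: Duckweed → Tadpole → Water Beetle → Snapping Turtle.
It has 4 species and 3 links.

4 species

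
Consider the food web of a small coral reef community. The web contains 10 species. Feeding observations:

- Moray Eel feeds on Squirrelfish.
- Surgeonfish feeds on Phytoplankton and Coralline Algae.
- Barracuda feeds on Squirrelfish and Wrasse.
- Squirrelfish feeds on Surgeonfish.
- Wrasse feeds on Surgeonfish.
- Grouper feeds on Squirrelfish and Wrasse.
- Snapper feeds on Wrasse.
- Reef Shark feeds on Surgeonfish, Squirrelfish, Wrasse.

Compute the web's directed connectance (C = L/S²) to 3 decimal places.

C = 0.130

The web has S = 10 species and L = 13 feeding links.
C = L / S² = 13 / 100 = 0.1300 ≈ 0.130.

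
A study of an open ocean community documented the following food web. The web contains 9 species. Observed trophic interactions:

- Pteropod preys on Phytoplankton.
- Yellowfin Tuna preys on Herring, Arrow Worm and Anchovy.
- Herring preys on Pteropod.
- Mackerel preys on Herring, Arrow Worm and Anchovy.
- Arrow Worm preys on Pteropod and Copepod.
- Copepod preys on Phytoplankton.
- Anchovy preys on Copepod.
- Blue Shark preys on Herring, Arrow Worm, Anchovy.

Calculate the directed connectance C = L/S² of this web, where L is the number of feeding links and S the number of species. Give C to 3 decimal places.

C = 0.185

The web has S = 9 species and L = 15 feeding links.
C = L / S² = 15 / 81 = 0.1852 ≈ 0.185.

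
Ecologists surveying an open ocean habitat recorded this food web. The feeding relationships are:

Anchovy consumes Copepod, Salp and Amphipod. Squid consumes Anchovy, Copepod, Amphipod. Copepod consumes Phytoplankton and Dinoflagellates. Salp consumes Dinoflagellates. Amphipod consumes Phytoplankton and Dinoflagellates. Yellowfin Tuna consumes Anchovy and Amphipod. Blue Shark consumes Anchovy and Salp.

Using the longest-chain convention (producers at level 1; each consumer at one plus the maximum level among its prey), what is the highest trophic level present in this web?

Producers (level 1): Phytoplankton, Dinoflagellates.
Phytoplankton → Copepod → Anchovy → Yellowfin Tuna gives Yellowfin Tuna level 4.
No species has a prey at level 4, so no species reaches level 5.

4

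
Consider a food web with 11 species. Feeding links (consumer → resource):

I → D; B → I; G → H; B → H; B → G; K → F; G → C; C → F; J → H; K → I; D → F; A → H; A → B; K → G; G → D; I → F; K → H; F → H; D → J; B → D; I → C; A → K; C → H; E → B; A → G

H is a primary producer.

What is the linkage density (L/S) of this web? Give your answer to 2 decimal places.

There are L = 25 links among S = 11 species.
L/S = 25/11 = 2.2727 ≈ 2.27.

L/S = 2.27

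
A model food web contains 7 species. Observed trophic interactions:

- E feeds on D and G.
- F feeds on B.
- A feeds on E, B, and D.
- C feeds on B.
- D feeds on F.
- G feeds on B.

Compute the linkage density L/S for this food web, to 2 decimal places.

There are L = 9 links among S = 7 species.
L/S = 9/7 = 1.2857 ≈ 1.29.

L/S = 1.29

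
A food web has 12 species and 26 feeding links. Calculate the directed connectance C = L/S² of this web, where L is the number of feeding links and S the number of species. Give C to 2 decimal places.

C = 0.18

The web has S = 12 species and L = 26 feeding links.
C = L / S² = 26 / 144 = 0.1806 ≈ 0.18.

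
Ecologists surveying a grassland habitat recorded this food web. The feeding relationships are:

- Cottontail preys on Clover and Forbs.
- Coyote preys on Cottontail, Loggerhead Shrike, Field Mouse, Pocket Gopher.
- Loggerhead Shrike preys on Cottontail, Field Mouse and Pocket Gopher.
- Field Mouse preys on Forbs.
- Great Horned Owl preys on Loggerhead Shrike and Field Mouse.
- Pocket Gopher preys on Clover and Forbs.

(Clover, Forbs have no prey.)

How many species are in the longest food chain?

4 species

One longest chain: Forbs → Field Mouse → Loggerhead Shrike → Coyote.
It has 4 species and 3 links.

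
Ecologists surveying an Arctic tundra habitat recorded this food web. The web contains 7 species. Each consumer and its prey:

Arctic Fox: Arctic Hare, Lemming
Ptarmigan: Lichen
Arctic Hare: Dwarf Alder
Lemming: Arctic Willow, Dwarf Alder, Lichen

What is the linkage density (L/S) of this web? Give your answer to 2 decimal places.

L/S = 1.00

There are L = 7 links among S = 7 species.
L/S = 7/7 = 1.0000 ≈ 1.00.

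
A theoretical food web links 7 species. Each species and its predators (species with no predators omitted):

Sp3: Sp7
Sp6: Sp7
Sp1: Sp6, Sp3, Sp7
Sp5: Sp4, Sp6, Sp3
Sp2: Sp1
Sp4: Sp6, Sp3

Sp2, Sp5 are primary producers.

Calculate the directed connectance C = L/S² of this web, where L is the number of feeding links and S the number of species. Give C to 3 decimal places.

The web has S = 7 species and L = 11 feeding links.
C = L / S² = 11 / 49 = 0.2245 ≈ 0.224.

C = 0.224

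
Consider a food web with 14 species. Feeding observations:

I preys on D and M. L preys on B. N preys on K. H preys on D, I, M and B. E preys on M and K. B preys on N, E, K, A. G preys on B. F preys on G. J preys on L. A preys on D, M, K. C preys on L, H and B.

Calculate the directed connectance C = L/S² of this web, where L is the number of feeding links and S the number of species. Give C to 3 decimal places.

C = 0.117

The web has S = 14 species and L = 23 feeding links.
C = L / S² = 23 / 196 = 0.1173 ≈ 0.117.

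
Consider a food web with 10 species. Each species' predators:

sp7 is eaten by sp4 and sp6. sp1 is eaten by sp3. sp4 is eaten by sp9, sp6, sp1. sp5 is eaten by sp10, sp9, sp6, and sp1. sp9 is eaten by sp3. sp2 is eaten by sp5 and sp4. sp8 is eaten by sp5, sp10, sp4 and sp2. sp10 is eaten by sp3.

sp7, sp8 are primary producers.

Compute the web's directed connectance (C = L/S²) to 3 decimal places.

C = 0.180

The web has S = 10 species and L = 18 feeding links.
C = L / S² = 18 / 100 = 0.1800 ≈ 0.180.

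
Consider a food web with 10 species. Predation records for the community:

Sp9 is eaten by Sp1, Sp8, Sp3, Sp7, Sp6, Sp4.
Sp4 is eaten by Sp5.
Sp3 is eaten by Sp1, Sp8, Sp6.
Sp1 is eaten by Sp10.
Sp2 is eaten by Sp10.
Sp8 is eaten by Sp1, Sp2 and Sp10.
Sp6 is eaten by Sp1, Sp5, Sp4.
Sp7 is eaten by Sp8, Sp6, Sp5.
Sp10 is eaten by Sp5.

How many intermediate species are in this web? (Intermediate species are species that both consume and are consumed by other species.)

Intermediate species (has both prey and predators): Sp7, Sp3, Sp6, Sp8, Sp1, Sp4, Sp2, Sp10.
Count: 8.

8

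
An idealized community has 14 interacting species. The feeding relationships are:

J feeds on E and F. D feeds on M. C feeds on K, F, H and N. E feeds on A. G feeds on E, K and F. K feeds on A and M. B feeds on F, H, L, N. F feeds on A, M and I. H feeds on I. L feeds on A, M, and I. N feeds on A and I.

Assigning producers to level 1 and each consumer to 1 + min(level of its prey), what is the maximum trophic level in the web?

Producers (level 1): I, M, A.
Following each consumer down to its lowest-level prey: I → F → B (levels 1 through 3).
All prey of B (F 2, L 2, H 2, N 2) are at level 2 or above, so B is at level 1 + 2 = 3.
Every consumer has at least one prey at level 2 or below, so none exceeds level 3.

3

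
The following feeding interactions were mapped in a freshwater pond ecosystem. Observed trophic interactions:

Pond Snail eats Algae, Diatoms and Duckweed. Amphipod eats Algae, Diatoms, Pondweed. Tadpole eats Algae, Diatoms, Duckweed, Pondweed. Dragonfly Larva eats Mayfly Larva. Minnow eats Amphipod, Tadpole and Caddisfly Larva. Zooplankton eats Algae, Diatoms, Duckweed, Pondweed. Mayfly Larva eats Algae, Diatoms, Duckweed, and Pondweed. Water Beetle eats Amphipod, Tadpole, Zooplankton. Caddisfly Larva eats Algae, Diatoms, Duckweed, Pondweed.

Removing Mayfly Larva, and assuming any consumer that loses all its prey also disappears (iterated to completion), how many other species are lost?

Remove Mayfly Larva.
Round 1: Dragonfly Larva (all prey gone) → extinct.
No further losses. Total secondary extinctions: 1.

1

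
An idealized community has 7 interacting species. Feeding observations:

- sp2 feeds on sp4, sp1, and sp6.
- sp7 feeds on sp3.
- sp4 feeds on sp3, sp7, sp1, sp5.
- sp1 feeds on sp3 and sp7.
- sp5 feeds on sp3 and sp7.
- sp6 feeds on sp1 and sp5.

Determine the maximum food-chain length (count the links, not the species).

One longest chain: sp3 → sp7 → sp5 → sp6 → sp2.
It has 5 species and 4 links.

4 links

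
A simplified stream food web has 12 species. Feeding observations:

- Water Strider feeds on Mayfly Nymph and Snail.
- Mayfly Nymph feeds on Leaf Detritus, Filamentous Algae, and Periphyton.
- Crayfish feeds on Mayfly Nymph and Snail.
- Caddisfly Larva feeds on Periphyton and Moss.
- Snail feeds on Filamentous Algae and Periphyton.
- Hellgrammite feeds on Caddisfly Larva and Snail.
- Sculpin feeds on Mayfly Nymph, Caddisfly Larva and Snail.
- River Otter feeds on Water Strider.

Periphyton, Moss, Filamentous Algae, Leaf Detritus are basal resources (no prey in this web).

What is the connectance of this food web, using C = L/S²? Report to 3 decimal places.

The web has S = 12 species and L = 17 feeding links.
C = L / S² = 17 / 144 = 0.1181 ≈ 0.118.

C = 0.118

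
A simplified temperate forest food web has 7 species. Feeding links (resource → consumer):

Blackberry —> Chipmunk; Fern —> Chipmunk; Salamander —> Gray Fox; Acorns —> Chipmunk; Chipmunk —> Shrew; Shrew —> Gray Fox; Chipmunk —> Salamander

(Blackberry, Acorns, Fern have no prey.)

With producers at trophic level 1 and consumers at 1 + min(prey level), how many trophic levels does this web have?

Producers (level 1): Blackberry, Acorns, Fern.
Following each consumer down to its lowest-level prey: Blackberry → Chipmunk → Shrew → Gray Fox (levels 1 through 4).
All prey of Gray Fox (Shrew 3, Salamander 3) are at level 3 or above, so Gray Fox is at level 1 + 3 = 4.
Every consumer has at least one prey at level 3 or below, so none exceeds level 4.

4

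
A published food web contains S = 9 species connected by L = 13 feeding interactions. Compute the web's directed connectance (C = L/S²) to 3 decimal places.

The web has S = 9 species and L = 13 feeding links.
C = L / S² = 13 / 81 = 0.1605 ≈ 0.160.

C = 0.160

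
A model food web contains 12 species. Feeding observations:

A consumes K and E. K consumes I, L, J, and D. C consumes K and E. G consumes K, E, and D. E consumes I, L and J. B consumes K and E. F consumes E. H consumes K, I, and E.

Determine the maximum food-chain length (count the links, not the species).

One longest chain: I → E → F.
It has 3 species and 2 links.

2 links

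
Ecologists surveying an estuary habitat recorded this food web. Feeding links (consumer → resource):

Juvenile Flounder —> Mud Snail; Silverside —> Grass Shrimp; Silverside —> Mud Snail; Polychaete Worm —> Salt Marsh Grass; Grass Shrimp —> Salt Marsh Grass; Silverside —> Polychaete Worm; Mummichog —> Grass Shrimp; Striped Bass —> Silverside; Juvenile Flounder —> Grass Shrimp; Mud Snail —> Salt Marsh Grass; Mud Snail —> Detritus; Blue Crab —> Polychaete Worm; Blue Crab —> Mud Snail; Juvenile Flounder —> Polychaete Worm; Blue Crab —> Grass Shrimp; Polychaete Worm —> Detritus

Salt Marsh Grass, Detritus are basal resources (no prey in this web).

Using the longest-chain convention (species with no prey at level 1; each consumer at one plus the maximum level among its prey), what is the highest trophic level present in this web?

Basal resources (level 1): Salt Marsh Grass, Detritus.
Salt Marsh Grass → Polychaete Worm → Silverside → Striped Bass gives Striped Bass level 4.
No species has a prey at level 4, so no species reaches level 5.

4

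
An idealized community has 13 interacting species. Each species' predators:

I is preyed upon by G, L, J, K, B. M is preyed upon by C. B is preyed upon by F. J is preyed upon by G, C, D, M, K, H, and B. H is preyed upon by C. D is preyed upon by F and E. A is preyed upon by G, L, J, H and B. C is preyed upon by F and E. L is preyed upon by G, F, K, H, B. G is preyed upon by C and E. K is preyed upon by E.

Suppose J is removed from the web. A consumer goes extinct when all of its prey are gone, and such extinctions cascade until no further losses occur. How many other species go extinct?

2

Remove J.
Round 1: M (all prey gone), D (all prey gone) → extinct.
No further losses. Total secondary extinctions: 2.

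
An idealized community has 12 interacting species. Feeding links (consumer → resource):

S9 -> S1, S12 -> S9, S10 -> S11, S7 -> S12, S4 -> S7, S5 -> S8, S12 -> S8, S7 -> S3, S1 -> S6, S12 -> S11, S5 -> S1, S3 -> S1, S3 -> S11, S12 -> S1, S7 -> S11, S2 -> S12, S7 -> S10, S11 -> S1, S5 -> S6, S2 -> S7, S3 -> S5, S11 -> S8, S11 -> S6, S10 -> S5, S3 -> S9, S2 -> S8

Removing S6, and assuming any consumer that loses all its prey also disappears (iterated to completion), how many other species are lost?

Remove S6.
Round 1: S1 (all prey gone) → extinct.
Round 2: S9 (all prey gone) → extinct.
No further losses. Total secondary extinctions: 2.

2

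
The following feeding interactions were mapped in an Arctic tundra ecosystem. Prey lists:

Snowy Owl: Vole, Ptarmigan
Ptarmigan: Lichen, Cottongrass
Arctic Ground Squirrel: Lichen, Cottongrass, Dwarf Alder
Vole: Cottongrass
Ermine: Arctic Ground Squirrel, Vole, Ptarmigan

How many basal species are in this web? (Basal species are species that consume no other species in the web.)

3

Basal species (no prey listed): Lichen, Cottongrass, Dwarf Alder.
Count: 3.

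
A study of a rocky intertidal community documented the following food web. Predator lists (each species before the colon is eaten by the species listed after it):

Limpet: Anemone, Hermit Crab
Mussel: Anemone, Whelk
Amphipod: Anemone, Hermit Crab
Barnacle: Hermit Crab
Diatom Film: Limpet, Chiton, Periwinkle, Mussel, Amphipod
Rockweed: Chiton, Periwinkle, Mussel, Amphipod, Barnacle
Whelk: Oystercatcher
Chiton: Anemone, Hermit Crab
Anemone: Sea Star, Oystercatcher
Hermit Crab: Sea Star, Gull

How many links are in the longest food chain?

One longest chain: Diatom Film → Limpet → Anemone → Sea Star.
It has 4 species and 3 links.

3 links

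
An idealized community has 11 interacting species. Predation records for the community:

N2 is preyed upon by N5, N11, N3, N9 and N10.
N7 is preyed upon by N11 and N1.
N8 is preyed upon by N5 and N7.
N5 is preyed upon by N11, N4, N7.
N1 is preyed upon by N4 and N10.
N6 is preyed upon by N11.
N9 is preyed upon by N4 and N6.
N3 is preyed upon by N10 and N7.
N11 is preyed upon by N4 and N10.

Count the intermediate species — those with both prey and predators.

7

Intermediate species (has both prey and predators): N9, N5, N3, N6, N7, N11, N1.
Count: 7.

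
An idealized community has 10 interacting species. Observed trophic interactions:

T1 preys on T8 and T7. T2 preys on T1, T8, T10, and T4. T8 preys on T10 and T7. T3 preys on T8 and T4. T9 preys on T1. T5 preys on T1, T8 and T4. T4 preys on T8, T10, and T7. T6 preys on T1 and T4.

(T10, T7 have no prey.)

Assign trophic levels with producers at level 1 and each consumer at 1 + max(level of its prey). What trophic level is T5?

Trophic level 4

T10 is a producer → level 1.
T8 eats T10 (level 1); other prey at levels: T7 1 → level 2.
T4 eats T8 (level 2); other prey at levels: T10 1, T7 1 → level 3.
T5 eats T4 (level 3); other prey at levels: T8 2, T1 3 → level 4.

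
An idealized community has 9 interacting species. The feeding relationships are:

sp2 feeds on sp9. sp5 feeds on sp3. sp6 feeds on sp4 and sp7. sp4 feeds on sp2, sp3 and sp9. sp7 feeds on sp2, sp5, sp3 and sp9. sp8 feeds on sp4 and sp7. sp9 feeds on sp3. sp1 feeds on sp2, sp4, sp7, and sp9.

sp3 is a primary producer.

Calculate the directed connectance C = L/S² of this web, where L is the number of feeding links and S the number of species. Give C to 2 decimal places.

The web has S = 9 species and L = 18 feeding links.
C = L / S² = 18 / 81 = 0.2222 ≈ 0.22.

C = 0.22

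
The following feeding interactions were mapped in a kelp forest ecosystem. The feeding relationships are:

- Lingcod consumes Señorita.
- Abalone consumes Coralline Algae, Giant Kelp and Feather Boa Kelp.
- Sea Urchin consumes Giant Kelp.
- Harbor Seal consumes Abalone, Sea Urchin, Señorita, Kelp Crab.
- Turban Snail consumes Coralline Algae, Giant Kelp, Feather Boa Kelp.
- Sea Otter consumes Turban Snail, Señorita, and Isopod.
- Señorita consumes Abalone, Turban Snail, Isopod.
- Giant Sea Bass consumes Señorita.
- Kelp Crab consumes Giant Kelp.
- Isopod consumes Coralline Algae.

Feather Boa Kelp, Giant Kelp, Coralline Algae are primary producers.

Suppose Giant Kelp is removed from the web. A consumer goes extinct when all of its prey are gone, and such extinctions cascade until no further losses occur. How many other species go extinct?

2

Remove Giant Kelp.
Round 1: Kelp Crab (all prey gone), Sea Urchin (all prey gone) → extinct.
No further losses. Total secondary extinctions: 2.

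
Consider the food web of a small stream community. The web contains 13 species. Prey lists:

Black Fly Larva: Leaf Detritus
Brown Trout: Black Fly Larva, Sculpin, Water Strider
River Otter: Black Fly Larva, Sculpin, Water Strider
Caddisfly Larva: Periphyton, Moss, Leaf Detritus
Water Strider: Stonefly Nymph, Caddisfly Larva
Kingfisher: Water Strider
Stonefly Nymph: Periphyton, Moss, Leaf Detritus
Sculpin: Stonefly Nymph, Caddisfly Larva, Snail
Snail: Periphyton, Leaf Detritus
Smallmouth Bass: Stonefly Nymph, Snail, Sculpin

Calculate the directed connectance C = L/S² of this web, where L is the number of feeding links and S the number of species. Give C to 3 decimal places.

The web has S = 13 species and L = 24 feeding links.
C = L / S² = 24 / 169 = 0.1420 ≈ 0.142.

C = 0.142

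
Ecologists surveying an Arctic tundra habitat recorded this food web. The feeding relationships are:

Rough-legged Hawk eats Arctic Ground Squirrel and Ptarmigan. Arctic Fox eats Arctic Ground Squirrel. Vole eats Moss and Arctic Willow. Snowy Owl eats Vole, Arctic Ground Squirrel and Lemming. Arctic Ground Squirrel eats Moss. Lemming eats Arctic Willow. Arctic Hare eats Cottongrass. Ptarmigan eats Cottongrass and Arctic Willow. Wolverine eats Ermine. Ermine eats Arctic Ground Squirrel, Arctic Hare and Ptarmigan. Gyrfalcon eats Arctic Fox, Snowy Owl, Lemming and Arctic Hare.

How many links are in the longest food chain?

One longest chain: Cottongrass → Ptarmigan → Ermine → Wolverine.
It has 4 species and 3 links.

3 links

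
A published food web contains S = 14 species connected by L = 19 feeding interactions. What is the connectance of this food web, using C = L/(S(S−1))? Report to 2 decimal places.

The web has S = 14 species and L = 19 feeding links.
C = L / (S(S−1)) = 19 / 182 = 0.1044 ≈ 0.10.

C = 0.10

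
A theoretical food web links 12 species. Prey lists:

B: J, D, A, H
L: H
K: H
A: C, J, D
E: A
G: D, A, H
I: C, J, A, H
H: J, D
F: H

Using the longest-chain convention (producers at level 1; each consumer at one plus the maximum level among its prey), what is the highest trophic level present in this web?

Producers (level 1): C, J, D.
C → A → E gives E level 3.
No species has a prey at level 3, so no species reaches level 4.

3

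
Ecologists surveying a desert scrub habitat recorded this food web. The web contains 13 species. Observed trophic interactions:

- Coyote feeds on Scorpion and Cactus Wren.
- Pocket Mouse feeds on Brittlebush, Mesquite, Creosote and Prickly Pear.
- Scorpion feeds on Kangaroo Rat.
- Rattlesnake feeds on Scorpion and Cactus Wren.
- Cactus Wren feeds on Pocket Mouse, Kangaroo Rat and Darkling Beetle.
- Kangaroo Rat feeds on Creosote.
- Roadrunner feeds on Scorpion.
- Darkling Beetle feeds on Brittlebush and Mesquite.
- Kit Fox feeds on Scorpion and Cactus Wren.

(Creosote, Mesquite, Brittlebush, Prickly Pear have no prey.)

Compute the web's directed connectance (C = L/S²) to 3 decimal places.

The web has S = 13 species and L = 18 feeding links.
C = L / S² = 18 / 169 = 0.1065 ≈ 0.107.

C = 0.107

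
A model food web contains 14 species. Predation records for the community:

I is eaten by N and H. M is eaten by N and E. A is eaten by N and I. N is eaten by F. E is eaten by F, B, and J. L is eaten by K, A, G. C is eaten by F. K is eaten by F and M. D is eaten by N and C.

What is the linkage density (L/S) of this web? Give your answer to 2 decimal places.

There are L = 18 links among S = 14 species.
L/S = 18/14 = 1.2857 ≈ 1.29.

L/S = 1.29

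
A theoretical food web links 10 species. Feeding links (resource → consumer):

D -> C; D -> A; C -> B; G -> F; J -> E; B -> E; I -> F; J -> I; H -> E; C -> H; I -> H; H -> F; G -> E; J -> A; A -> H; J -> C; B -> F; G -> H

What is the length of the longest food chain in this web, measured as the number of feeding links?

3 links

One longest chain: D → C → B → F.
It has 4 species and 3 links.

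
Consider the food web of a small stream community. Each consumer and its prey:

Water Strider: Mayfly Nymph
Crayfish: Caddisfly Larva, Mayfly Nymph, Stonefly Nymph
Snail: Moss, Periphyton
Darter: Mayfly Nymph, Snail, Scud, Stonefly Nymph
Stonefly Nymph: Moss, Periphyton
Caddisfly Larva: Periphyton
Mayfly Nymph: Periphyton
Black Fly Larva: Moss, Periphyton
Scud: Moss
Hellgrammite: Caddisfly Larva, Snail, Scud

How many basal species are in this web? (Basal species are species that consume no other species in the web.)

2

Basal species (no prey listed): Moss, Periphyton.
Count: 2.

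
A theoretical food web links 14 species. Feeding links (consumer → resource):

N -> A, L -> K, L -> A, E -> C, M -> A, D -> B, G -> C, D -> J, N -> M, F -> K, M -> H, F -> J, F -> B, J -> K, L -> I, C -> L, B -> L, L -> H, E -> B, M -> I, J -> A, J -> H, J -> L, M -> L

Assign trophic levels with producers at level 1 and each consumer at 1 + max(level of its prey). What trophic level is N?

Trophic level 4

I is a producer → level 1.
L eats I (level 1); other prey at levels: K 1, A 1, H 1 → level 2.
M eats L (level 2); other prey at levels: I 1, A 1, H 1 → level 3.
N eats M (level 3); other prey at levels: A 1 → level 4.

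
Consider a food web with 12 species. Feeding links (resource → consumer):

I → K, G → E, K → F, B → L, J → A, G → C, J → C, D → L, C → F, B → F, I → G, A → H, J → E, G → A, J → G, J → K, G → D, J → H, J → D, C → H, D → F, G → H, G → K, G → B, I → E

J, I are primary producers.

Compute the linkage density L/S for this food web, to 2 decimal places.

There are L = 25 links among S = 12 species.
L/S = 25/12 = 2.0833 ≈ 2.08.

L/S = 2.08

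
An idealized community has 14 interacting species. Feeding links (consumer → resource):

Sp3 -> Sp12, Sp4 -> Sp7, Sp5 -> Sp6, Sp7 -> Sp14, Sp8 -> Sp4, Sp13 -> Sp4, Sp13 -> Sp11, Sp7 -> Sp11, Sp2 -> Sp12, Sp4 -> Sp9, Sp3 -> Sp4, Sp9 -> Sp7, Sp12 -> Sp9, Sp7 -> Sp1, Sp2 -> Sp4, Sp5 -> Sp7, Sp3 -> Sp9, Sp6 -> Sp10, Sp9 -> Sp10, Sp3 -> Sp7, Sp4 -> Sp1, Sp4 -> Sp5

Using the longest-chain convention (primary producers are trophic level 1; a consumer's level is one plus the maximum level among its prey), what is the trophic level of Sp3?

Sp14 is a producer → level 1.
Sp7 eats Sp14 (level 1); other prey at levels: Sp1 1, Sp11 1 → level 2.
Sp9 eats Sp7 (level 2); other prey at levels: Sp10 1 → level 3.
Sp4 eats Sp9 (level 3); other prey at levels: Sp1 1, Sp7 2, Sp5 3 → level 4.
Sp3 eats Sp4 (level 4); other prey at levels: Sp7 2, Sp9 3, Sp12 4 → level 5.

Trophic level 5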